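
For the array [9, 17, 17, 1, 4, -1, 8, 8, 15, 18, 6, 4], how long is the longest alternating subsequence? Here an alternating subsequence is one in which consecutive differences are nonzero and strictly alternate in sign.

7

Track the best alternating length ending on an up-step vs a down-step at each position: up/down = 1/1, 2/1, 2/1, 1/3, 4/3, 1/5, 6/3, 6/3, 6/3, 6/1, 6/7, 6/7.
The maximum over both is 7; one such subsequence is 9, 17, 1, 4, -1, 8, 6.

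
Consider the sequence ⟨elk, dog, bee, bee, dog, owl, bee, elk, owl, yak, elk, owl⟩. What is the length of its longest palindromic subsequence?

6

One longest palindromic subsequence is elk dog bee bee dog elk (positions 1,2,3,4,5,11); it reads the same forward and backward, and the interval DP gives dp[1][12] = 6.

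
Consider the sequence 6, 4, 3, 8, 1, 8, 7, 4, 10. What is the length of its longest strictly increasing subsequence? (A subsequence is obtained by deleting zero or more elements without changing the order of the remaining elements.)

One longest increasing subsequence is 6, 8, 10 (positions 1,4,9), of length 3; no longer one exists.

3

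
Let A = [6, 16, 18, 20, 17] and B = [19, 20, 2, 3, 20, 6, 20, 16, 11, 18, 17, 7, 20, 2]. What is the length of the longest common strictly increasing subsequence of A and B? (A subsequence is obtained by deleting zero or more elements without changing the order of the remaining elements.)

4

For each value that appears in both, track the longest common increasing run ending there.
The best achievable length is 4; one witness is 6, 16, 18, 20 (A-positions 1,2,3,4, B-positions 6,8,10,13).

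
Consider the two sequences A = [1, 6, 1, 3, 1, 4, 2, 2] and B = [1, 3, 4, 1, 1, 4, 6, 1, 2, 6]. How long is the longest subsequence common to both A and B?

Backtracking the LCS table gives one alignment: 1 (A1,B1) → 1 (A3,B4) → 1 (A5,B5) → 4 (A6,B6) → 2 (A7,B9).
So the longest common subsequence has length 5.

5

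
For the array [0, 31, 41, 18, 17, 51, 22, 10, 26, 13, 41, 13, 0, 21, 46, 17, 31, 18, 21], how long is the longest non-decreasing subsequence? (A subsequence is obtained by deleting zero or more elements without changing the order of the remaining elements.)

7

One longest non-decreasing subsequence is 0, 10, 13, 13, 17, 18, 21 (positions 1,8,10,12,16,18,19), of length 7; no longer one exists.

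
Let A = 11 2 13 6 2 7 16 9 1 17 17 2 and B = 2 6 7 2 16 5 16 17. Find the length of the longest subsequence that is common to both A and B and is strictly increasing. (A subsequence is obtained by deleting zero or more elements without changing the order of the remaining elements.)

For each value that appears in both, track the longest common increasing run ending there.
The best achievable length is 5; one witness is 2, 6, 7, 16, 17 (A-positions 2,4,6,7,10, B-positions 1,2,3,5,8).

5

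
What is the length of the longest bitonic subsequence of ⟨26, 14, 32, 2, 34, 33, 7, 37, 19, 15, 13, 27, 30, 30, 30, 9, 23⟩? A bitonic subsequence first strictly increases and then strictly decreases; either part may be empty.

Let inc[i] be the LIS ending at i and dec[i] the longest strictly decreasing subsequence starting at i. inc = [1, 1, 2, 1, 3, 3, 2, 4, 3, 3, 3, 4, 5, 5, 5, 3, 4], dec = [5, 3, 5, 1, 6, 5, 1, 5, 4, 3, 2, 2, 2, 2, 2, 1, 1].
max_i inc[i]+dec[i]−1 = 8, with one witness 26, 32, 34, 33, 19, 15, 13, 9.

8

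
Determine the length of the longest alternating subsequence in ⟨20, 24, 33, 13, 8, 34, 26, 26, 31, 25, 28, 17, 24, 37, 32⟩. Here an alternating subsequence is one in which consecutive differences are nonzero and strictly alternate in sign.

11

A longest alternating subsequence is 20, 24, 13, 34, 26, 31, 25, 28, 17, 37, 32 (positions 1,2,4,6,7,9,10,11,12,14,15); its 10 consecutive differences strictly alternate in sign, and length 11 is optimal.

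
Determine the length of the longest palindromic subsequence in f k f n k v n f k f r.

9

One longest palindromic subsequence is fkfnvnfkf (positions 1,2,3,4,6,7,8,9,10); it reads the same forward and backward, and the interval DP gives dp[1][11] = 9.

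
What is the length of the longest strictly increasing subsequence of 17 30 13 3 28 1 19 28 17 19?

3

One longest increasing subsequence is 17, 19, 28 (positions 1,7,8), of length 3; no longer one exists.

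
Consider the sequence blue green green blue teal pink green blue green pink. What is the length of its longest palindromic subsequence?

One longest palindromic subsequence is pink green blue green pink (positions 6,7,8,9,10); it reads the same forward and backward, and the interval DP gives dp[1][10] = 5.

5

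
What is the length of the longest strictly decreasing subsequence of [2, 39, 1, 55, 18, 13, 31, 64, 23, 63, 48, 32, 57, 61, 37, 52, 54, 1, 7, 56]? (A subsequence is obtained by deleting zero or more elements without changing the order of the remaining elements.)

5

Scanning left to right, the best length ending at each element is: 2→1, 39→1, 1→2, 55→1, 18→2, 13→3, 31→2, 64→1, 23→3, 63→2, 48→3, 32→4, 57→3, 61→3, 37→4, 52→4, 54→4, 1→5, 7→5, 56→4.
So the longest decreasing subsequence has length 5, e.g. 64, 63, 48, 32, 1.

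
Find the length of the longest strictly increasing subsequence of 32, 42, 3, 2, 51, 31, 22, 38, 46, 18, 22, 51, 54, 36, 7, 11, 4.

6

Let dp[i] be the longest increasing subsequence ending at position i. Then dp = [1, 2, 1, 1, 3, 2, 2, 3, 4, 2, 3, 5, 6, 4, 2, 3, 2].
The maximum is 6; one witness is 3, 31, 38, 46, 51, 54 at positions 3,6,8,9,12,13.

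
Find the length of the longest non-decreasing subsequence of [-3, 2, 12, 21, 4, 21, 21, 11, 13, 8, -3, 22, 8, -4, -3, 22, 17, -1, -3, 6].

8

Let dp[i] be the longest non-decreasing subsequence ending at position i. Then dp = [1, 2, 3, 4, 3, 5, 6, 4, 5, 4, 2, 7, 5, 1, 3, 8, 6, 4, 4, 5].
The maximum is 8; one witness is -3, 2, 12, 21, 21, 21, 22, 22 at positions 1,2,3,4,6,7,12,16.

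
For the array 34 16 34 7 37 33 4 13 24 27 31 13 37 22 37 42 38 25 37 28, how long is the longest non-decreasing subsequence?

8

Let dp[i] be the longest non-decreasing subsequence ending at position i. Then dp = [1, 1, 2, 1, 3, 2, 1, 2, 3, 4, 5, 3, 6, 4, 7, 8, 8, 5, 8, 6].
The maximum is 8; one witness is 7, 13, 24, 27, 31, 37, 37, 42 at positions 4,8,9,10,11,13,15,16.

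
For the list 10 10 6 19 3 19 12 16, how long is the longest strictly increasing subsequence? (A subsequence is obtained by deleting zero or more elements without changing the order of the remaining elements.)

3

Scanning left to right, the best length ending at each element is: 10→1, 10→1, 6→1, 19→2, 3→1, 19→2, 12→2, 16→3.
So the longest increasing subsequence has length 3, e.g. 10, 12, 16.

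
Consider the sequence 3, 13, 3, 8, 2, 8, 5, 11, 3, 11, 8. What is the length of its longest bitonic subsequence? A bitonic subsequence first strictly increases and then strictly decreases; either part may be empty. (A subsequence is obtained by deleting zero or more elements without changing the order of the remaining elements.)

5

One longest bitonic subsequence is 3, 13, 8, 5, 3 (positions 1,2,6,7,9): it rises to 13 then falls. Length 5 is optimal.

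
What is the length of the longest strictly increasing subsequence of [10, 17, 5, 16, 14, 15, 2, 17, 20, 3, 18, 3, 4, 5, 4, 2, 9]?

5

Scanning left to right, the best length ending at each element is: 10→1, 17→2, 5→1, 16→2, 14→2, 15→3, 2→1, 17→4, 20→5, 3→2, 18→5, 3→2, 4→3, 5→4, 4→3, 2→1, 9→5.
So the longest increasing subsequence has length 5, e.g. 10, 14, 15, 17, 20.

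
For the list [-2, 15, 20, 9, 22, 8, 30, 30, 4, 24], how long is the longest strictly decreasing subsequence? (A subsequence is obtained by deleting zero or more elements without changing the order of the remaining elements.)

Scanning left to right, the best length ending at each element is: -2→1, 15→1, 20→1, 9→2, 22→1, 8→3, 30→1, 30→1, 4→4, 24→2.
So the longest decreasing subsequence has length 4, e.g. 15, 9, 8, 4.

4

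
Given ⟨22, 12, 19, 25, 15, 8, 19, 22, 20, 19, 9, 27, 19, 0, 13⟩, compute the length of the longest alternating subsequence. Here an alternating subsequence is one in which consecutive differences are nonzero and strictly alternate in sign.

A longest alternating subsequence is 22, 12, 19, 15, 22, 20, 27, 0, 13 (positions 1,2,3,5,8,9,12,14,15); its 8 consecutive differences strictly alternate in sign, and length 9 is optimal.

9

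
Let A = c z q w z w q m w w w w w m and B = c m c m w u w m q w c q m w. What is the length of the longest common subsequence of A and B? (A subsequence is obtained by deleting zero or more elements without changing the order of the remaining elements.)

Backtracking the LCS table gives one alignment: c (A1,B3) → q (A3,B9) → w (A4,B10) → q (A7,B12) → m (A8,B13) → w (A13,B14).
So the longest common subsequence has length 6.

6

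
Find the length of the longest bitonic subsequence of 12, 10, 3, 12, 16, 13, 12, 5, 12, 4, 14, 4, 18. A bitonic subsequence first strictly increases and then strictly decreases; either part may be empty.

7

Let inc[i] be the LIS ending at i and dec[i] the longest strictly decreasing subsequence starting at i. inc = [1, 1, 1, 2, 3, 3, 2, 2, 3, 2, 4, 2, 5], dec = [4, 3, 1, 3, 5, 4, 3, 2, 2, 1, 2, 1, 1].
max_i inc[i]+dec[i]−1 = 7, with one witness 10, 12, 16, 13, 12, 5, 4.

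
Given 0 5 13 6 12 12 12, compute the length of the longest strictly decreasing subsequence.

Scanning left to right, the best length ending at each element is: 0→1, 5→1, 13→1, 6→2, 12→2, 12→2, 12→2.
So the longest decreasing subsequence has length 2, e.g. 13, 6.

2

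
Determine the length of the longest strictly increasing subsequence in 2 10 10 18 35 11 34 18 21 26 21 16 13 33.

Scanning left to right, the best length ending at each element is: 2→1, 10→2, 10→2, 18→3, 35→4, 11→3, 34→4, 18→4, 21→5, 26→6, 21→5, 16→4, 13→4, 33→7.
So the longest increasing subsequence has length 7, e.g. 2, 10, 11, 18, 21, 26, 33.

7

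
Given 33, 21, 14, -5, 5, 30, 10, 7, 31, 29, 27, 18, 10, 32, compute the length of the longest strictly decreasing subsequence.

Scanning left to right, the best length ending at each element is: 33→1, 21→2, 14→3, -5→4, 5→4, 30→2, 10→4, 7→5, 31→2, 29→3, 27→4, 18→5, 10→6, 32→2.
So the longest decreasing subsequence has length 6, e.g. 33, 30, 29, 27, 18, 10.

6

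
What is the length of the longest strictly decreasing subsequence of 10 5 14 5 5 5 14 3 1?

4

One longest decreasing subsequence is 10, 5, 3, 1 (positions 1,2,8,9), of length 4; no longer one exists.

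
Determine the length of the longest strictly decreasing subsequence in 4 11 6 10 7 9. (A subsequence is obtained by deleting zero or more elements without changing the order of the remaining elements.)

One longest decreasing subsequence is 11, 10, 7 (positions 2,4,5), of length 3; no longer one exists.

3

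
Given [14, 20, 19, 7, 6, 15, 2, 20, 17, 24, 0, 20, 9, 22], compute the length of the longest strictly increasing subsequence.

5

One longest increasing subsequence is 14, 15, 17, 20, 22 (positions 1,6,9,12,14), of length 5; no longer one exists.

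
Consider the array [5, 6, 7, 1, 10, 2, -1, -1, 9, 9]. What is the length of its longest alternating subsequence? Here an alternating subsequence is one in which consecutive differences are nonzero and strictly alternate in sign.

Track the best alternating length ending on an up-step vs a down-step at each position: up/down = 1/1, 2/1, 2/1, 1/3, 4/1, 4/5, 1/5, 1/5, 6/5, 6/5.
The maximum over both is 6; one such subsequence is 5, 6, 1, 10, 2, 9.

6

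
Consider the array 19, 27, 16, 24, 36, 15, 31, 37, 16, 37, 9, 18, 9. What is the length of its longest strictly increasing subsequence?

Let dp[i] be the longest increasing subsequence ending at position i. Then dp = [1, 2, 1, 2, 3, 1, 3, 4, 2, 4, 1, 3, 1].
The maximum is 4; one witness is 19, 27, 36, 37 at positions 1,2,5,8.

4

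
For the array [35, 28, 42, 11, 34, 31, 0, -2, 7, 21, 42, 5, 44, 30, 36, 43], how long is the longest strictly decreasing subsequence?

5

Let dp[i] be the longest decreasing subsequence ending at position i. Then dp = [1, 2, 1, 3, 2, 3, 4, 5, 4, 4, 1, 5, 1, 4, 2, 2].
The maximum is 5; one witness is 35, 28, 11, 0, -2 at positions 1,2,4,7,8.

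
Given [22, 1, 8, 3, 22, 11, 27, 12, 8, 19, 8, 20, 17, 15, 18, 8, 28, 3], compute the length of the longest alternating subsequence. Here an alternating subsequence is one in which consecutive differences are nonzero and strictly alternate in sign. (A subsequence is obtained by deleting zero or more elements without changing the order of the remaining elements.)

Track the best alternating length ending on an up-step vs a down-step at each position: up/down = 1/1, 1/2, 3/2, 3/4, 5/1, 5/6, 7/1, 7/8, 5/8, 9/8, 5/10, 11/8, 11/12, 11/12, 13/12, 5/14, 15/1, 3/16.
The maximum over both is 16; one such subsequence is 22, 1, 8, 3, 22, 11, 27, 12, 19, 8, 20, 17, 18, 8, 28, 3.

16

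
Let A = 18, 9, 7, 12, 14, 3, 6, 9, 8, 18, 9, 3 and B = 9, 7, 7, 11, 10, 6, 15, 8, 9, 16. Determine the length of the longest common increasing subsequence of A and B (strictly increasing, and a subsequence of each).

3

For each value that appears in both, track the longest common increasing run ending there.
The best achievable length is 3; one witness is 7, 8, 9 (A-positions 3,9,11, B-positions 2,8,9).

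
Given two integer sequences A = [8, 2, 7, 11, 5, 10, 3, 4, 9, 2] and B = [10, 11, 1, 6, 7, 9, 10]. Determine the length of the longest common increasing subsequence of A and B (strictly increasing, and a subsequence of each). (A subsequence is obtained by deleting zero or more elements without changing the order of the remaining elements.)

2

For each value that appears in both, track the longest common increasing run ending there.
The best achievable length is 2; one witness is 7, 9 (A-positions 3,9, B-positions 5,6).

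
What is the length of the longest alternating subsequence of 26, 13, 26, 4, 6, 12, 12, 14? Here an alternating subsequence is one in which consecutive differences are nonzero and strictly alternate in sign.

A longest alternating subsequence is 26, 13, 26, 4, 6 (positions 1,2,3,4,5); its 4 consecutive differences strictly alternate in sign, and length 5 is optimal.

5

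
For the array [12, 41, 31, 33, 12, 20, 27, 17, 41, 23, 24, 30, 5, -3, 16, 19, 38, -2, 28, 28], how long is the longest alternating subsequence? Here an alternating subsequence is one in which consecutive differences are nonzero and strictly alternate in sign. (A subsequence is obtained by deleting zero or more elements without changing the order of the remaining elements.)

14

Track the best alternating length ending on an up-step vs a down-step at each position: up/down = 1/1, 2/1, 2/3, 4/3, 1/5, 6/5, 6/5, 6/7, 8/1, 8/9, 10/9, 10/9, 1/11, 1/11, 12/11, 12/11, 12/9, 12/13, 14/13, 14/13.
The maximum over both is 14; one such subsequence is 12, 41, 31, 33, 12, 20, 17, 41, 23, 24, 5, 16, -2, 28.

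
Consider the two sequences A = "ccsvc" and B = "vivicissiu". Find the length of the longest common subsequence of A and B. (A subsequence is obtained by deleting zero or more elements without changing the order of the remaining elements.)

2

A longest common subsequence is cs (length 2); the LCS DP confirms no longer common subsequence exists.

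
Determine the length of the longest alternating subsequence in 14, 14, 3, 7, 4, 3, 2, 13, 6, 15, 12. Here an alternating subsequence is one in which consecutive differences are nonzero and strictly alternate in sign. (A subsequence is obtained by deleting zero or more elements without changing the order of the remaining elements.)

A longest alternating subsequence is 14, 3, 7, 4, 13, 6, 15, 12 (positions 1,3,4,5,8,9,10,11); its 7 consecutive differences strictly alternate in sign, and length 8 is optimal.

8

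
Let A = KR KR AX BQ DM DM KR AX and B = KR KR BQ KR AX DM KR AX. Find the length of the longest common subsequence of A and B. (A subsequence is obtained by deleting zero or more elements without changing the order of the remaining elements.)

6

Backtracking the LCS table gives one alignment: KR (A1,B2) → KR (A2,B4) → AX (A3,B5) → DM (A6,B6) → KR (A7,B7) → AX (A8,B8).
So the longest common subsequence has length 6.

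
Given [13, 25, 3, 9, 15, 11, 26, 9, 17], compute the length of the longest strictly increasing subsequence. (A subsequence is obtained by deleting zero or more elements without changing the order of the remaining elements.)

Scanning left to right, the best length ending at each element is: 13→1, 25→2, 3→1, 9→2, 15→3, 11→3, 26→4, 9→2, 17→4.
So the longest increasing subsequence has length 4, e.g. 3, 9, 15, 26.

4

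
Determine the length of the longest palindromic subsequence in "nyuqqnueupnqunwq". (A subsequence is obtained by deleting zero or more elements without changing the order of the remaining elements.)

11

One longest palindromic subsequence is nuqnueunqun (positions 1,3,4,6,7,8,9,11,12,13,14); it reads the same forward and backward, and the interval DP gives dp[1][16] = 11.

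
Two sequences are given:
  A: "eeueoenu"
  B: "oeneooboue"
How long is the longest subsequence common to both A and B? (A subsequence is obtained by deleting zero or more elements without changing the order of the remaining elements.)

4

Backtracking the LCS table gives one alignment: e (A1,B2) → e (A2,B4) → u (A3,B9) → e (A6,B10).
So the longest common subsequence has length 4.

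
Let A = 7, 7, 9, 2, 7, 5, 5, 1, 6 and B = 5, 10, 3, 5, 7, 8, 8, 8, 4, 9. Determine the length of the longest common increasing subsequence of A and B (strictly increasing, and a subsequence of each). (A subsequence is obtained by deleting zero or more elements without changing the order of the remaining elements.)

A longest common strictly increasing subsequence is 7, 9 (length 2); it appears in order in both A and B, and no longer such subsequence exists.

2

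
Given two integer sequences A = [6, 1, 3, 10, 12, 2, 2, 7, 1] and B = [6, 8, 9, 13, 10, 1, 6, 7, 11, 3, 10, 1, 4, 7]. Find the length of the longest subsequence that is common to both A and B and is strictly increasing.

A longest common strictly increasing subsequence is 1, 3, 10 (length 3); it appears in order in both A and B, and no longer such subsequence exists.

3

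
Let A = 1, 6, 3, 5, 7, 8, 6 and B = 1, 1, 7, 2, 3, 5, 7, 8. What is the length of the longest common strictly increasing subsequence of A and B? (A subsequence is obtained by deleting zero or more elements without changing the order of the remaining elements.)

For each value that appears in both, track the longest common increasing run ending there.
The best achievable length is 5; one witness is 1, 3, 5, 7, 8 (A-positions 1,3,4,5,6, B-positions 1,5,6,7,8).

5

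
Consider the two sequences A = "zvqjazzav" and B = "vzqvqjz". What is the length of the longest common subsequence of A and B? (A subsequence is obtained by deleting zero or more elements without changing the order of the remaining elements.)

5

A longest common subsequence is zvqjz (length 5); the LCS DP confirms no longer common subsequence exists.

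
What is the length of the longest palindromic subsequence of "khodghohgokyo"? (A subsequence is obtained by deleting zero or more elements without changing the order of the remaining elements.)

Using dp[i][j] = 2 + dp[i+1][j−1] if the ends match, else max(dp[i+1][j], dp[i][j−1]):
dp[1][13] = 9. A witness is koghohgok at positions 1,3,5,6,7,8,9,10,11.

9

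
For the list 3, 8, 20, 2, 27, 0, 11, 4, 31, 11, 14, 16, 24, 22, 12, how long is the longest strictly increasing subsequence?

Let dp[i] be the longest increasing subsequence ending at position i. Then dp = [1, 2, 3, 1, 4, 1, 3, 2, 5, 3, 4, 5, 6, 6, 4].
The maximum is 6; one witness is 3, 8, 11, 14, 16, 24 at positions 1,2,7,11,12,13.

6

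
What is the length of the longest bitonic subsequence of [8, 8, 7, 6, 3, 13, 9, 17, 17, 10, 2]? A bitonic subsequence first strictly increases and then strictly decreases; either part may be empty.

5

Let inc[i] be the LIS ending at i and dec[i] the longest strictly decreasing subsequence starting at i. inc = [1, 1, 1, 1, 1, 2, 2, 3, 3, 3, 1], dec = [5, 5, 4, 3, 2, 3, 2, 3, 3, 2, 1].
max_i inc[i]+dec[i]−1 = 5, with one witness 8, 7, 6, 3, 2.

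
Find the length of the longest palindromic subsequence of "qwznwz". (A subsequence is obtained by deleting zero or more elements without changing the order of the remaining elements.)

3

One longest palindromic subsequence is zwz (positions 3,5,6); it reads the same forward and backward, and the interval DP gives dp[1][6] = 3.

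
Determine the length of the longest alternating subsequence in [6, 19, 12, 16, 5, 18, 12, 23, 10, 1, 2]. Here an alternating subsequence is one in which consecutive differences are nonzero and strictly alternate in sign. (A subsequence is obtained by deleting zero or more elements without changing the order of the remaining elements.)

10

A longest alternating subsequence is 6, 19, 12, 16, 5, 18, 12, 23, 1, 2 (positions 1,2,3,4,5,6,7,8,10,11); its 9 consecutive differences strictly alternate in sign, and length 10 is optimal.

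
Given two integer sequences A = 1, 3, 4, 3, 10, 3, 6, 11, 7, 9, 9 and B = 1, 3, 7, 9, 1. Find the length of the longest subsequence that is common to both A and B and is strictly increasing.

4

A longest common strictly increasing subsequence is 1, 3, 7, 9 (length 4); it appears in order in both A and B, and no longer such subsequence exists.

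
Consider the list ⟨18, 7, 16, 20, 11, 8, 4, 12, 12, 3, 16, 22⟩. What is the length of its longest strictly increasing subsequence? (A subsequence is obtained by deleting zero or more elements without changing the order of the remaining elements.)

5

Let dp[i] be the longest increasing subsequence ending at position i. Then dp = [1, 1, 2, 3, 2, 2, 1, 3, 3, 1, 4, 5].
The maximum is 5; one witness is 7, 11, 12, 16, 22 at positions 2,5,8,11,12.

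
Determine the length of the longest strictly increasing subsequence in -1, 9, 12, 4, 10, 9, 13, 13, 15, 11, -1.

5

Scanning left to right, the best length ending at each element is: -1→1, 9→2, 12→3, 4→2, 10→3, 9→3, 13→4, 13→4, 15→5, 11→4, -1→1.
So the longest increasing subsequence has length 5, e.g. -1, 9, 12, 13, 15.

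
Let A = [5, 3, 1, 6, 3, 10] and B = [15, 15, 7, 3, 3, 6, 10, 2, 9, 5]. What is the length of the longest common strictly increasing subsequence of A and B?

3

For each value that appears in both, track the longest common increasing run ending there.
The best achievable length is 3; one witness is 3, 6, 10 (A-positions 2,4,6, B-positions 4,6,7).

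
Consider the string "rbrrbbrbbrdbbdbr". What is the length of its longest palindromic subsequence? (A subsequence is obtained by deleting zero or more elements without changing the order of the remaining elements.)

12

Using dp[i][j] = 2 + dp[i+1][j−1] if the ends match, else max(dp[i+1][j], dp[i][j−1]):
dp[1][16] = 12. A witness is rbbbrbbrbbbr at positions 1,2,5,6,7,8,9,10,12,13,15,16.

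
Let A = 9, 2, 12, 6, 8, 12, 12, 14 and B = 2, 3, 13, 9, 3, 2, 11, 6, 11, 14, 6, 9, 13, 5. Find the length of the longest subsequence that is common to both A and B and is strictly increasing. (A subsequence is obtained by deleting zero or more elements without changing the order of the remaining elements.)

3

For each value that appears in both, track the longest common increasing run ending there.
The best achievable length is 3; one witness is 2, 6, 14 (A-positions 2,4,8, B-positions 1,8,10).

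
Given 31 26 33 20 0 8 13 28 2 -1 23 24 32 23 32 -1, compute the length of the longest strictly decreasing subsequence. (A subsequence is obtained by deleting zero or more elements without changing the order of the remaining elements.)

Let dp[i] be the longest decreasing subsequence ending at position i. Then dp = [1, 2, 1, 3, 4, 4, 4, 2, 5, 6, 3, 3, 2, 4, 2, 6].
The maximum is 6; one witness is 31, 26, 20, 8, 2, -1 at positions 1,2,4,6,9,10.

6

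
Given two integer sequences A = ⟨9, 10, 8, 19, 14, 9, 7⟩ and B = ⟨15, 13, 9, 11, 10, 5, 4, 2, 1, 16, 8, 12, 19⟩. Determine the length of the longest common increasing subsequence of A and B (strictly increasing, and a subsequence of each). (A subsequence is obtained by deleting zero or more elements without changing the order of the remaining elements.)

3

A longest common strictly increasing subsequence is 9, 10, 19 (length 3); it appears in order in both A and B, and no longer such subsequence exists.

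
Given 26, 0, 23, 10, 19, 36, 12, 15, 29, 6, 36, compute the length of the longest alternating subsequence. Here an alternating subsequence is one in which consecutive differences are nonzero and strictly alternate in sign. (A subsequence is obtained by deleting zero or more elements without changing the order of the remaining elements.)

9

A longest alternating subsequence is 26, 0, 23, 10, 19, 12, 15, 6, 36 (positions 1,2,3,4,5,7,8,10,11); its 8 consecutive differences strictly alternate in sign, and length 9 is optimal.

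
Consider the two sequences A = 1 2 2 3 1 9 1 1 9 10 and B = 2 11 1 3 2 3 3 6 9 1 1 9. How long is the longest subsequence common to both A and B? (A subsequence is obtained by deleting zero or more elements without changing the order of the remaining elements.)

7

Backtracking the LCS table gives one alignment: 1 (A1,B3) → 2 (A2,B5) → 3 (A4,B7) → 9 (A6,B9) → 1 (A7,B10) → 1 (A8,B11) → 9 (A9,B12).
So the longest common subsequence has length 7.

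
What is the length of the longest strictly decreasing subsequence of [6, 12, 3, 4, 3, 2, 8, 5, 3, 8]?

Scanning left to right, the best length ending at each element is: 6→1, 12→1, 3→2, 4→2, 3→3, 2→4, 8→2, 5→3, 3→4, 8→2.
So the longest decreasing subsequence has length 4, e.g. 6, 4, 3, 2.

4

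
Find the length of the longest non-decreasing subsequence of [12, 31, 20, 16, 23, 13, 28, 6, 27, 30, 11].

5

Scanning left to right, the best length ending at each element is: 12→1, 31→2, 20→2, 16→2, 23→3, 13→2, 28→4, 6→1, 27→4, 30→5, 11→2.
So the longest non-decreasing subsequence has length 5, e.g. 12, 20, 23, 28, 30.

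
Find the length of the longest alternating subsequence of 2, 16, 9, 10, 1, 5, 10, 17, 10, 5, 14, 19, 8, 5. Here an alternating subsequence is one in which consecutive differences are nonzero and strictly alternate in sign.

A longest alternating subsequence is 2, 16, 9, 10, 1, 17, 10, 14, 8 (positions 1,2,3,4,5,8,9,11,13); its 8 consecutive differences strictly alternate in sign, and length 9 is optimal.

9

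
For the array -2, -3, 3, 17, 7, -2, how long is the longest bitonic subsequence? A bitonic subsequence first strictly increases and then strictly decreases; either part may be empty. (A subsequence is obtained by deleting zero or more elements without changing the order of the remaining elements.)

5

One longest bitonic subsequence is -2, 3, 17, 7, -2 (positions 1,3,4,5,6): it rises to 17 then falls. Length 5 is optimal.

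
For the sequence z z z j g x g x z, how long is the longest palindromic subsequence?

One longest palindromic subsequence is zxgxz (positions 1,6,7,8,9); it reads the same forward and backward, and the interval DP gives dp[1][9] = 5.

5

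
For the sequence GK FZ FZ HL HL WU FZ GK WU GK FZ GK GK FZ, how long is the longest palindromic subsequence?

One longest palindromic subsequence is GK FZ FZ HL HL FZ FZ GK (positions 1,2,3,4,5,7,11,13); it reads the same forward and backward, and the interval DP gives dp[1][14] = 8.

8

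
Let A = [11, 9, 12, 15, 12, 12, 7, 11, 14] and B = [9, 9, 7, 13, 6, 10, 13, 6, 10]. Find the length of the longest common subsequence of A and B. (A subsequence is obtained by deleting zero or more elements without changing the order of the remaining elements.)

Backtracking the LCS table gives one alignment: 9 (A2,B2) → 7 (A7,B3).
So the longest common subsequence has length 2.

2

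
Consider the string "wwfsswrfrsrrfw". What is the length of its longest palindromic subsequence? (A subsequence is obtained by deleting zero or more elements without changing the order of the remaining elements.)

One longest palindromic subsequence is wfrrsrrfw (positions 1,3,7,9,10,11,12,13,14); it reads the same forward and backward, and the interval DP gives dp[1][14] = 9.

9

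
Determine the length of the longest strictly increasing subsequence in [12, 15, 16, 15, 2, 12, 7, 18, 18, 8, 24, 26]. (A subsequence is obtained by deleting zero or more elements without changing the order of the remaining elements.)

Let dp[i] be the longest increasing subsequence ending at position i. Then dp = [1, 2, 3, 2, 1, 2, 2, 4, 4, 3, 5, 6].
The maximum is 6; one witness is 12, 15, 16, 18, 24, 26 at positions 1,2,3,8,11,12.

6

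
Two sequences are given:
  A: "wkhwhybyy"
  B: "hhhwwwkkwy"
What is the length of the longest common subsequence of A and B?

Backtracking the LCS table gives one alignment: w (A1,B6) → k (A2,B8) → w (A4,B9) → y (A9,B10).
So the longest common subsequence has length 4.

4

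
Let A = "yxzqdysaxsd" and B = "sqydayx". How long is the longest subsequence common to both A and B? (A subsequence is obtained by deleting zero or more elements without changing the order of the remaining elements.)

Backtracking the LCS table gives one alignment: y (A1,B3) → d (A5,B4) → y (A6,B6) → x (A9,B7).
So the longest common subsequence has length 4.

4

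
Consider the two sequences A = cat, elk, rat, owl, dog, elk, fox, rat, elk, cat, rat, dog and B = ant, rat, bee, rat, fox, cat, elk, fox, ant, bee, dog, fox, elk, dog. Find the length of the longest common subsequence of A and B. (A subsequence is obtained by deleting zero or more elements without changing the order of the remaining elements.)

Backtracking the LCS table gives one alignment: cat (A1,B6) → elk (A2,B7) → dog (A5,B11) → fox (A7,B12) → elk (A9,B13) → dog (A12,B14).
So the longest common subsequence has length 6.

6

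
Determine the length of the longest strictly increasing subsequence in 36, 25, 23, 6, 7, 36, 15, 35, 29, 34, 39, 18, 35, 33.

6

Let dp[i] be the longest increasing subsequence ending at position i. Then dp = [1, 1, 1, 1, 2, 3, 3, 4, 4, 5, 6, 4, 6, 5].
The maximum is 6; one witness is 6, 7, 15, 29, 34, 39 at positions 4,5,7,9,10,11.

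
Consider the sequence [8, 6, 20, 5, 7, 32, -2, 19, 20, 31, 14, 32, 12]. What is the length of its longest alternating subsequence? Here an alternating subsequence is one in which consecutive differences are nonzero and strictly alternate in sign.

10

Track the best alternating length ending on an up-step vs a down-step at each position: up/down = 1/1, 1/2, 3/1, 1/4, 5/4, 5/1, 1/6, 7/6, 7/6, 7/6, 7/8, 9/1, 7/10.
The maximum over both is 10; one such subsequence is 8, 6, 20, 5, 7, -2, 19, 14, 32, 12.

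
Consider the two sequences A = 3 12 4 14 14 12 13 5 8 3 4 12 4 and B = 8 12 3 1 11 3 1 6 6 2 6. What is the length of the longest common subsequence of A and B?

2

Backtracking the LCS table gives one alignment: 3 (A1,B3) → 3 (A10,B6).
So the longest common subsequence has length 2.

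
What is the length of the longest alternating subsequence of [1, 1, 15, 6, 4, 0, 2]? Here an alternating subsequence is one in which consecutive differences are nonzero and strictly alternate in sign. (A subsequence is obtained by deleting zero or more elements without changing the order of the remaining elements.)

4

A longest alternating subsequence is 1, 15, 0, 2 (positions 1,3,6,7); its 3 consecutive differences strictly alternate in sign, and length 4 is optimal.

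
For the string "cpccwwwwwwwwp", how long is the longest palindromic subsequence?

One longest palindromic subsequence is pwwwwwwwwp (positions 2,5,6,7,8,9,10,11,12,13); it reads the same forward and backward, and the interval DP gives dp[1][13] = 10.

10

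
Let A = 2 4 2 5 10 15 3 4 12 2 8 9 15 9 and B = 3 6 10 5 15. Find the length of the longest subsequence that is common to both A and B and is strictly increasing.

2

A longest common strictly increasing subsequence is 10, 15 (length 2); it appears in order in both A and B, and no longer such subsequence exists.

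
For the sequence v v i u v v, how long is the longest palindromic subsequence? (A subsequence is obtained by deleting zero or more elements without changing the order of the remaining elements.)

5

Using dp[i][j] = 2 + dp[i+1][j−1] if the ends match, else max(dp[i+1][j], dp[i][j−1]):
dp[1][6] = 5. A witness is vvuvv at positions 1,2,4,5,6.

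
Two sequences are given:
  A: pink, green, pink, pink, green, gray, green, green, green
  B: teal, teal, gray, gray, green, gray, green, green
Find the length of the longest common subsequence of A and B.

4

Backtracking the LCS table gives one alignment: green (A5,B5) → gray (A6,B6) → green (A8,B7) → green (A9,B8).
So the longest common subsequence has length 4.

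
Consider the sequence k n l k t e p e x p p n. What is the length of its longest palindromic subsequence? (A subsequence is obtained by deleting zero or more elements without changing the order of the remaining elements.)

One longest palindromic subsequence is npppn (positions 2,7,10,11,12); it reads the same forward and backward, and the interval DP gives dp[1][12] = 5.

5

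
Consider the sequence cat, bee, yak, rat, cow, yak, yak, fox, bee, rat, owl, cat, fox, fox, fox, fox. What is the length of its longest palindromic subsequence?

7

Using dp[i][j] = 2 + dp[i+1][j−1] if the ends match, else max(dp[i+1][j], dp[i][j−1]):
dp[1][16] = 7. A witness is cat bee yak yak yak bee cat at positions 1,2,3,6,7,9,12.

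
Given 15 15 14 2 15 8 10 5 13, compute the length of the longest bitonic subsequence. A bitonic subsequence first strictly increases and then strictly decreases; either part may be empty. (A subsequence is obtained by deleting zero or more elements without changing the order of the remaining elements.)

One longest bitonic subsequence is 15, 14, 10, 5 (positions 1,3,7,8): it rises to 15 then falls. Length 4 is optimal.

4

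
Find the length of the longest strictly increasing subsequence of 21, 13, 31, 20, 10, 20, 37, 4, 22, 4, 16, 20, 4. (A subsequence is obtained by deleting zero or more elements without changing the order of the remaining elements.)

3

Let dp[i] be the longest increasing subsequence ending at position i. Then dp = [1, 1, 2, 2, 1, 2, 3, 1, 3, 1, 2, 3, 1].
The maximum is 3; one witness is 21, 31, 37 at positions 1,3,7.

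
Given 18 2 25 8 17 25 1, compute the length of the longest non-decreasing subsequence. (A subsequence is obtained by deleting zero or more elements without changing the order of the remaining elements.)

Scanning left to right, the best length ending at each element is: 18→1, 2→1, 25→2, 8→2, 17→3, 25→4, 1→1.
So the longest non-decreasing subsequence has length 4, e.g. 2, 8, 17, 25.

4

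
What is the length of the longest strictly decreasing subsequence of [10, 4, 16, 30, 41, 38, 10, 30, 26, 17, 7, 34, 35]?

One longest decreasing subsequence is 41, 38, 30, 26, 17, 7 (positions 5,6,8,9,10,11), of length 6; no longer one exists.

6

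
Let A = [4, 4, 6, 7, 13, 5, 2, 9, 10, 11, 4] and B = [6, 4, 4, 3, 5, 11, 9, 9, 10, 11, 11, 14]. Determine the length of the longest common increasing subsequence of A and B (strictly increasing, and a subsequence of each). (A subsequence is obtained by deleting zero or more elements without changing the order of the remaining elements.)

For each value that appears in both, track the longest common increasing run ending there.
The best achievable length is 5; one witness is 4, 5, 9, 10, 11 (A-positions 1,6,8,9,10, B-positions 2,5,7,9,10).

5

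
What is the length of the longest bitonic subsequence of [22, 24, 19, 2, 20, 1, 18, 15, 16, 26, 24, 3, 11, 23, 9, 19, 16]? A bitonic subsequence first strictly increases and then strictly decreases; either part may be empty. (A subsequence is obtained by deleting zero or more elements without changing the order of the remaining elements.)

One longest bitonic subsequence is 2, 15, 16, 26, 24, 23, 19, 16 (positions 4,8,9,10,11,14,16,17): it rises to 26 then falls. Length 8 is optimal.

8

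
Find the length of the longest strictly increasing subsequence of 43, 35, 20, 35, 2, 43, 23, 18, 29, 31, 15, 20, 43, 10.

5

Let dp[i] be the longest increasing subsequence ending at position i. Then dp = [1, 1, 1, 2, 1, 3, 2, 2, 3, 4, 2, 3, 5, 2].
The maximum is 5; one witness is 20, 23, 29, 31, 43 at positions 3,7,9,10,13.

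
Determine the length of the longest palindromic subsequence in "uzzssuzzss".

Using dp[i][j] = 2 + dp[i+1][j−1] if the ends match, else max(dp[i+1][j], dp[i][j−1]):
dp[1][10] = 6. A witness is sszzss at positions 4,5,7,8,9,10.

6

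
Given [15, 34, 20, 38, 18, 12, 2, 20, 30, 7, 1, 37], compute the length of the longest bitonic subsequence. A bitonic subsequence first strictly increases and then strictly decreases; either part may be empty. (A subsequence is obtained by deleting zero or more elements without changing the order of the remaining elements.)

7

Let inc[i] be the LIS ending at i and dec[i] the longest strictly decreasing subsequence starting at i. inc = [1, 2, 2, 3, 2, 1, 1, 3, 4, 2, 1, 5], dec = [4, 6, 5, 5, 4, 3, 2, 3, 3, 2, 1, 1].
max_i inc[i]+dec[i]−1 = 7, with one witness 15, 34, 20, 18, 12, 7, 1.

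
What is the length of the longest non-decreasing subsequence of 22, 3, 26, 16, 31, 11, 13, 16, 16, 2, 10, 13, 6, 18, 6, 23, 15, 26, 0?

8

Let dp[i] be the longest non-decreasing subsequence ending at position i. Then dp = [1, 1, 2, 2, 3, 2, 3, 4, 5, 1, 2, 4, 2, 6, 3, 7, 5, 8, 1].
The maximum is 8; one witness is 3, 11, 13, 16, 16, 18, 23, 26 at positions 2,6,7,8,9,14,16,18.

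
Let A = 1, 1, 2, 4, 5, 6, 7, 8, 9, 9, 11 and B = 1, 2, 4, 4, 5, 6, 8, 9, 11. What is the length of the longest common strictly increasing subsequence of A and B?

A longest common strictly increasing subsequence is 1, 2, 4, 5, 6, 8, 9, 11 (length 8); it appears in order in both A and B, and no longer such subsequence exists.

8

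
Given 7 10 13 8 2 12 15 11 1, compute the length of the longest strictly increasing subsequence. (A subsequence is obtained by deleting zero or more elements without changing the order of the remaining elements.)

4

One longest increasing subsequence is 7, 10, 13, 15 (positions 1,2,3,7), of length 4; no longer one exists.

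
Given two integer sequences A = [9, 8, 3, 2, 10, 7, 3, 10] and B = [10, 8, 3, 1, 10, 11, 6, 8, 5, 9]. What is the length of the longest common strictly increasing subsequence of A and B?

A longest common strictly increasing subsequence is 8, 10 (length 2); it appears in order in both A and B, and no longer such subsequence exists.

2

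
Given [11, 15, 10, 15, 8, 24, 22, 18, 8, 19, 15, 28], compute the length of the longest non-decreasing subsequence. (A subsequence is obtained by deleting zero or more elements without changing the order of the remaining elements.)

One longest non-decreasing subsequence is 11, 15, 15, 18, 19, 28 (positions 1,2,4,8,10,12), of length 6; no longer one exists.

6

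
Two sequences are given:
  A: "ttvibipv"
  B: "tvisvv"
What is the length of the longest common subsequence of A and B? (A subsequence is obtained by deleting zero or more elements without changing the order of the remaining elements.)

A longest common subsequence is tviv (length 4); the LCS DP confirms no longer common subsequence exists.

4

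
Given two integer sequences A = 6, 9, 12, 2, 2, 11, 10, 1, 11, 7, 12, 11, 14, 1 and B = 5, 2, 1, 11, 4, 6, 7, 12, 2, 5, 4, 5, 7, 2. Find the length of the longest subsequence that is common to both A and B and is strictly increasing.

3

For each value that appears in both, track the longest common increasing run ending there.
The best achievable length is 3; one witness is 2, 11, 12 (A-positions 4,6,11, B-positions 2,4,8).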